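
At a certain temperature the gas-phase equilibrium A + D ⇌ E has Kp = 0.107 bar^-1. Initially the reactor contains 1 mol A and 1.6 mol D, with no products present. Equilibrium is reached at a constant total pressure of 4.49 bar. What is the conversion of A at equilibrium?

X = 0.218

Let X = conversion of A (basis 1 mol A); extent of reaction ξ = X.
Moles: n_A = 1 − X; n_D = 1.6 − X; n_E = X.
Summing: n_T = 2.6 − X.
With p_i = (n_i/n_T)P, Kp = p_E / (p_A p_D).
Substituting and setting equal to 0.107 bar^-1 gives a polynomial in X; the root in (0,1) is X = 0.218.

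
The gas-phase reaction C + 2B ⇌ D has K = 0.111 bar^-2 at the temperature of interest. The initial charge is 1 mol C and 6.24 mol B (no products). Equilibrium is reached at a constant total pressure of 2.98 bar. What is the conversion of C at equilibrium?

X = 0.413

Take 1 mol C as basis and let X be its fractional conversion, so ξ = X.
Mole table: n_C = 1 − X; n_B = 6.24 − 2X; n_D = X.
Total moles n_T = 7.24 − 2X.
Mole fractions y_i = n_i/n_T; K = p_D / (p_C p_B^2) with p_i = y_i·P.
Equating to 0.111 bar^-2 and solving on 0 < X < 1: X = 0.413.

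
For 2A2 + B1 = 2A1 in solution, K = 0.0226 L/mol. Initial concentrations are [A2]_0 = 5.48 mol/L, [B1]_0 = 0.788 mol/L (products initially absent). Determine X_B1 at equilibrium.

X = 0.340

Let X = conversion of B1; extent ξ = 0.788·X mol/L.
Concentrations: [A2] = 5.48 − 1.58X; [B1] = 0.788 − 0.788X; [A1] = 1.58X.
K = [A1]^2 / ([A2]^2 [B1]).
Equating to 0.0226 L/mol: the physical root is X = 0.340.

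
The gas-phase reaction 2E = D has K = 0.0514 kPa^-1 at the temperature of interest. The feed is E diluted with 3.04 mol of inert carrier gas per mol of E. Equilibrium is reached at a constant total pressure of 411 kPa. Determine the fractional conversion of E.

X = 0.746

Let X = conversion of E (basis 1 mol E); extent of reaction ξ = 0.5X.
Moles: n_E = 1 − X; n_D = 0.5X; n_I = 3.04 (inert).
Total moles n_T = 4.04 − 0.5X.
With p_i = (n_i/n_T)P, K = p_D / (p_E^2).
This yields a degree-2 equation in X; solving on (0,1), X = 0.746.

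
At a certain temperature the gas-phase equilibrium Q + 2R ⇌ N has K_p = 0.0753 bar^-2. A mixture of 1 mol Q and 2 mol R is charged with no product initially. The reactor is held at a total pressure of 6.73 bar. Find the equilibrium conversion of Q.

Take 1 mol Q as basis and let X be its fractional conversion, so ξ = X.
Moles: n_Q = 1 − X; n_R = 2 − 2X; n_N = X.
Summing: n_T = 3 − 2X.
Mole fractions y_i = n_i/n_T; K_p = p_N / (p_Q p_R^2) with p_i = y_i·P.
Setting this equal to 0.0753 bar^-2 and taking the physical root (0 < X < 1) gives X = 0.473.

X = 0.473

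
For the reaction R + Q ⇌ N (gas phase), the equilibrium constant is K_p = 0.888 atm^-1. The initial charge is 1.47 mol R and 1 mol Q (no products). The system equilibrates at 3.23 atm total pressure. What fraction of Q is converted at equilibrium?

Let X = conversion of Q (basis 1 mol Q); extent of reaction ξ = X.
Mole table: n_R = 1.47 − X; n_Q = 1 − X; n_N = X.
Summing: n_T = 2.47 − X.
Mole fractions y_i = n_i/n_T; K_p = p_N / (p_R p_Q) with p_i = y_i·P.
Equating to 0.888 atm^-1 and solving on 0 < X < 1: X = 0.575.

X = 0.575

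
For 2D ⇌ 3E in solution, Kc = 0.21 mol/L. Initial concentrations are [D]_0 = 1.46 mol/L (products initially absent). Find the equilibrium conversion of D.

Let X = conversion of D; extent ξ = 1.46X/2 mol/L.
Concentrations: [D] = 1.46 − 1.46X; [E] = 2.19X.
Kc = [E]^3 / ([D]^2).
Solving Kc = 0.21 for X ∈ (0,1): X = 0.280.

X = 0.280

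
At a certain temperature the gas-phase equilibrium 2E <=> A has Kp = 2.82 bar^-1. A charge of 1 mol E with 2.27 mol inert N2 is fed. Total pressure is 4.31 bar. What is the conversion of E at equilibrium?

X = 0.708

Take 1 mol E as basis and let X be its fractional conversion, so ξ = 0.5X.
Mole table: n_E = 1 − X; n_A = 0.5X; n_I = 2.27 (inert).
Summing: n_T = 3.27 − 0.5X.
Mole fractions y_i = n_i/n_T; Kp = p_A / (p_E^2) with p_i = y_i·P.
This yields a degree-2 equation in X; solving on (0,1), X = 0.708.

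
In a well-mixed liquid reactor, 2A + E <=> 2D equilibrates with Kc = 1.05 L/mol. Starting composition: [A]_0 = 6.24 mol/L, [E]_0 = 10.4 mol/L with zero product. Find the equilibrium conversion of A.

X = 0.744

Let X = conversion of A; extent ξ = 6.24X/2 mol/L.
Concentrations: [A] = 6.24 − 6.24X; [E] = 10.4 − 3.12X; [D] = 6.24X.
Kc = [D]^2 / ([A]^2 [E]).
Solving Kc = 1.05 for X ∈ (0,1): X = 0.744.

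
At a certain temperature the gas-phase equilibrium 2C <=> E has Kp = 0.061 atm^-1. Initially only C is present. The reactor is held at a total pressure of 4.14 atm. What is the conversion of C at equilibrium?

Take 1 mol C as basis and let X be its fractional conversion, so ξ = 0.5X.
Moles: n_C = 1 − X; n_E = 0.5X.
Summing: n_T = 1 − 0.5X.
Mole fractions y_i = n_i/n_T; Kp = p_E / (p_C^2) with p_i = y_i·P.
Equating to 0.061 atm^-1 and solving on 0 < X < 1: X = 0.295.

X = 0.295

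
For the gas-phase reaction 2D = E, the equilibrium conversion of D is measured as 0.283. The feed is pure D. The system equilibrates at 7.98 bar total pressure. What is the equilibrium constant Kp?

Kp = 0.0296 bar^-1

Basis: 1 mol D initially; let X = conversion of D. Extent ξ = 0.5X.
Moles: n_D = 1 − X; n_E = 0.5X.
Summing: n_T = 1 − 0.5X.
At X = 0.283: n_D = 0.717, n_E = 0.141, n_T = 0.859.
p_i = (n_i/n_T)·P. Kp = p_E / (p_D^2) = 0.0296 bar^-1.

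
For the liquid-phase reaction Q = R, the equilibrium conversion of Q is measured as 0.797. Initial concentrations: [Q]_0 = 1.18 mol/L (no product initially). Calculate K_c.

Let X = conversion of Q.
Concentrations: [Q] = 1.18 − 1.18X; [R] = 1.18X.
At X = 0.797: [Q] = 0.24, [R] = 0.94.
K_c = [R] / ([Q]) = 3.93.

K_c = 3.93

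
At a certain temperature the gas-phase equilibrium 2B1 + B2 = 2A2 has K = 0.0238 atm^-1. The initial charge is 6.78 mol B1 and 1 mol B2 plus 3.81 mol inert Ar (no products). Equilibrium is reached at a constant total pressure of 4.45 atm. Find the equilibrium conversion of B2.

X = 0.260

Basis: 1 mol B2 initially; let X = conversion of B2. Extent ξ = X.
Mole table: n_B1 = 6.78 − 2X; n_B2 = 1 − X; n_A2 = 2X; n_I = 3.81 (inert).
n_T = Σnᵢ = 11.6 − X.
With p_i = (n_i/n_T)P, K = p_A2^2 / (p_B1^2 p_B2).
This yields a degree-3 equation in X; solving on (0,1), X = 0.260.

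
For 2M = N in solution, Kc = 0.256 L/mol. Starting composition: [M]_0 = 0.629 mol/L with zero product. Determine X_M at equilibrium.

X = 0.204

Let X = conversion of M; extent ξ = 0.629X/2 mol/L.
Concentrations: [M] = 0.629 − 0.629X; [N] = 0.315X.
Kc = [N] / ([M]^2).
Equating to 0.256 L/mol: the physical root is X = 0.204.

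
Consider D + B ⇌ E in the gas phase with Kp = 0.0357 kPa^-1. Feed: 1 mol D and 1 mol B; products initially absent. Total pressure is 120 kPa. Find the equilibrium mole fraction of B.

y_B = 0.303

Take 1 mol D as basis and let X be its fractional conversion, so ξ = X.
Moles: n_D = 1 − X; n_B = 1 − X; n_E = X.
n_T = Σnᵢ = 2 − X.
Mole fractions y_i = n_i/n_T; Kp = p_E / (p_D p_B) with p_i = y_i·P.
Substituting and setting equal to 0.0357 kPa^-1 gives a polynomial in X; the root in (0,1) is X = 0.565.
Then n_B = 0.435, n_T = 1.44, so y_B = 0.303.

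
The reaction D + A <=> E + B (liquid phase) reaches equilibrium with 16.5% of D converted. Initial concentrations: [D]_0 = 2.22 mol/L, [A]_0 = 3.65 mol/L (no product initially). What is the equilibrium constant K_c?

Let X = conversion of D.
Concentrations: [D] = 2.22 − 2.22X; [A] = 3.65 − 2.22X; [E] = 2.22X; [B] = 2.22X.
At X = 0.165: [D] = 1.85, [A] = 3.28, [E] = 0.366, [B] = 0.366.
K_c = [E] [B] / ([D] [A]) = 0.022.

K_c = 0.022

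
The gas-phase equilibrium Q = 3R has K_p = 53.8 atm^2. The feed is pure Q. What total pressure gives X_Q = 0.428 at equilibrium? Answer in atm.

Let X = conversion of Q (basis 1 mol Q); extent of reaction ξ = X.
Species balance: n_Q = 1 − X; n_R = 3X.
Summing: n_T = 1 + 2X.
K_p = p_R^3 / (p_Q) with p_i = (n_i/n_T)·P.
At X = 0.428: the mole-fraction product g(X) = Π y_i^ν_i = 1.074. Since K_p = g(X)·P^{2}, P = (K_p/g)^(1/2) = (53.8/1.074)^(1/2) = 7.08 atm.

P = 7.08 atm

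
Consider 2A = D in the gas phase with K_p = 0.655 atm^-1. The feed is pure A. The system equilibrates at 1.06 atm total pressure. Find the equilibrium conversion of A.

X = 0.485

Basis: 1 mol A initially; let X = conversion of A. Extent ξ = 0.5X.
Species balance: n_A = 1 − X; n_D = 0.5X.
Summing: n_T = 1 − 0.5X.
With p_i = (n_i/n_T)P, K_p = p_D / (p_A^2).
Setting this equal to 0.655 atm^-1 and taking the physical root (0 < X < 1) gives X = 0.485.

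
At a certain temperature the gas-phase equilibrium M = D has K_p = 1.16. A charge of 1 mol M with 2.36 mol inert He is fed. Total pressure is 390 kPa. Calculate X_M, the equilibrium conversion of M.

X = 0.537

Let X = conversion of M (basis 1 mol M); extent of reaction ξ = X.
Mole table: n_M = 1 − X; n_D = X; n_I = 2.36 (inert).
n_T stays at 3.36 (no change in mole number).
y_i = n_i/n_T, p_i = y_i·P. K_p = p_D / (p_M).
Equating to 1.16 and solving on 0 < X < 1: X = 0.537.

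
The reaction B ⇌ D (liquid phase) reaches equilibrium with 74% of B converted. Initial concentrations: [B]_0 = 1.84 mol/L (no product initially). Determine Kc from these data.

Let X = conversion of B.
Concentrations: [B] = 1.84 − 1.84X; [D] = 1.84X.
At X = 0.74: [B] = 0.478, [D] = 1.36.
Kc = [D] / ([B]) = 2.85.

Kc = 2.85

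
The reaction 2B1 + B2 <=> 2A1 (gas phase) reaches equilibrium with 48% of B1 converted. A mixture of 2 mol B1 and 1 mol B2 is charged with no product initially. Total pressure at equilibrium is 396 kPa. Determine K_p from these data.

K_p = 0.0104 kPa^-1

Basis: 2 mol B1 initially; let X = conversion of B1. Extent ξ = X.
Mole table: n_B1 = 2 − 2X; n_B2 = 1 − X; n_A1 = 2X.
Total moles n_T = 3 − X.
At X = 0.48: n_B1 = 1.04, n_B2 = 0.52, n_A1 = 0.96, n_T = 2.52.
p_i = (n_i/n_T)·P. K_p = p_A1^2 / (p_B1^2 p_B2) = 0.0104 kPa^-1.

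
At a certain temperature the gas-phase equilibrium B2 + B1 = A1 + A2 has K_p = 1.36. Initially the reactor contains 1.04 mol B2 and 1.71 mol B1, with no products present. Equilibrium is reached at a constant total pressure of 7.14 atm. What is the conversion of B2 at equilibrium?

X = 0.666

Basis: 1.04 mol B2 initially; let X = conversion of B2. Extent ξ = 1.04X.
Moles: n_B2 = 1.04 − 1.04X; n_B1 = 1.71 − 1.04X; n_A1 = 1.04X; n_A2 = 1.04X.
n_T stays at 2.75 (no change in mole number).
Mole fractions y_i = n_i/n_T; K_p = p_A1 p_A2 / (p_B2 p_B1) with p_i = y_i·P.
Setting this equal to 1.36 and taking the physical root (0 < X < 1) gives X = 0.666.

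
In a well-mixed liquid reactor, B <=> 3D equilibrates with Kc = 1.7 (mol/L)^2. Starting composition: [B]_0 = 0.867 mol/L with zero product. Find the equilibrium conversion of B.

X = 0.374

Let X = conversion of B; extent ξ = 0.867·X mol/L.
Concentrations: [B] = 0.867 − 0.867X; [D] = 2.6X.
Kc = [D]^3 / ([B]).
Setting equal to 1.7 and solving for X on (0,1) gives X = 0.374.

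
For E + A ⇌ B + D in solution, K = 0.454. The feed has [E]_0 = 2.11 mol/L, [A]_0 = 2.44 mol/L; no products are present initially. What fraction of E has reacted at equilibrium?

Let X = conversion of E; extent ξ = 2.11·X mol/L.
Concentrations: [E] = 2.11 − 2.11X; [A] = 2.44 − 2.11X; [B] = 2.11X; [D] = 2.11X.
K = [B] [D] / ([E] [A]).
Equating to 0.454: the physical root is X = 0.432.

X = 0.432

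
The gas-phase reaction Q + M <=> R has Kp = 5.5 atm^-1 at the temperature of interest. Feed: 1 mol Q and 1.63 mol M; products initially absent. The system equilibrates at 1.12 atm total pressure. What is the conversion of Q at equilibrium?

X = 0.743

Let X = conversion of Q (basis 1 mol Q); extent of reaction ξ = X.
At extent ξ: n_Q = 1 − X; n_M = 1.63 − X; n_R = X.
n_T = Σnᵢ = 2.63 − X.
With p_i = (n_i/n_T)P, Kp = p_R / (p_Q p_M).
Substituting and setting equal to 5.5 atm^-1 gives a polynomial in X; the root in (0,1) is X = 0.743.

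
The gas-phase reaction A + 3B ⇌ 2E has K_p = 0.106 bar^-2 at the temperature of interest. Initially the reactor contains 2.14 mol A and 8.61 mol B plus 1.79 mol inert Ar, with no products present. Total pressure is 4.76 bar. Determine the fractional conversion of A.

Let X = conversion of A (basis 2.14 mol A); extent of reaction ξ = 2.14X.
Mole table: n_A = 2.14 − 2.14X; n_B = 8.61 − 6.42X; n_E = 4.28X; n_I = 1.79 (inert).
Total moles n_T = 12.5 − 4.28X.
Mole fractions y_i = n_i/n_T; K_p = p_E^2 / (p_A p_B^3) with p_i = y_i·P.
Substituting and setting equal to 0.106 bar^-2 gives a polynomial in X; the root in (0,1) is X = 0.477.

X = 0.477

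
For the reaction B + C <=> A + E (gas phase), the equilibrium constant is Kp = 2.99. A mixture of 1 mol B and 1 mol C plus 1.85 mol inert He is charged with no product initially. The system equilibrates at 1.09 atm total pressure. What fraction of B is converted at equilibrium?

X = 0.634

Basis: 1 mol B initially; let X = conversion of B. Extent ξ = X.
At extent ξ: n_B = 1 − X; n_C = 1 − X; n_A = X; n_E = X; n_I = 1.85 (inert).
Total moles n_T = 3.85 (Δν = 0, constant).
y_i = n_i/n_T, p_i = y_i·P. Kp = p_A p_E / (p_B p_C).
Substituting and setting equal to 2.99 gives a polynomial in X; the root in (0,1) is X = 0.634.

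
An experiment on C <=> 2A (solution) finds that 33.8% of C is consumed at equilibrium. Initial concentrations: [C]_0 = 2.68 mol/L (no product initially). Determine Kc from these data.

Kc = 1.85 mol/L

Let X = conversion of C.
Concentrations: [C] = 2.68 − 2.68X; [A] = 5.36X.
At X = 0.338: [C] = 1.77, [A] = 1.81.
Kc = [A]^2 / ([C]) = 1.85 mol/L.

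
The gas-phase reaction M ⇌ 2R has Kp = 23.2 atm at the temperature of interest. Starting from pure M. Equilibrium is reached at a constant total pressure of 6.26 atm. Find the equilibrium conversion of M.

Take 1 mol M as basis and let X be its fractional conversion, so ξ = X.
Mole table: n_M = 1 − X; n_R = 2X.
Total moles n_T = 1 + X.
With p_i = (n_i/n_T)P, Kp = p_R^2 / (p_M).
Setting this equal to 23.2 atm and taking the physical root (0 < X < 1) gives X = 0.693.

X = 0.693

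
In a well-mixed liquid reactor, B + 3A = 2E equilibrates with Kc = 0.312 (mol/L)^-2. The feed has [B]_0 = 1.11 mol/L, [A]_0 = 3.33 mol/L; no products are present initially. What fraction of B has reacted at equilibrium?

X = 0.464

Let X = conversion of B; extent ξ = 1.11·X mol/L.
Concentrations: [B] = 1.11 − 1.11X; [A] = 3.33 − 3.33X; [E] = 2.22X.
Kc = [E]^2 / ([B] [A]^3).
This equals 0.312 at X = 0.464 (the root in 0 < X < 1).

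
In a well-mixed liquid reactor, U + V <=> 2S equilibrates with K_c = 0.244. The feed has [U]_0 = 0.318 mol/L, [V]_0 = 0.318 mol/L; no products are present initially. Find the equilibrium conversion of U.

X = 0.198

Let X = conversion of U; extent ξ = 0.318·X mol/L.
Concentrations: [U] = 0.318 − 0.318X; [V] = 0.318 − 0.318X; [S] = 0.636X.
K_c = [S]^2 / ([U] [V]).
Solving K_c = 0.244 for X ∈ (0,1): X = 0.198.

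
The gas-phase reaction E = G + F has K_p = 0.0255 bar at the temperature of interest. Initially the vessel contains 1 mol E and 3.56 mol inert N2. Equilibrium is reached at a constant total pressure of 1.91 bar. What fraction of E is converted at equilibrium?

X = 0.223

Let X = conversion of E (basis 1 mol E); extent of reaction ξ = X.
At extent ξ: n_E = 1 − X; n_G = X; n_F = X; n_I = 3.56 (inert).
n_T = Σnᵢ = 4.56 + X.
With p_i = (n_i/n_T)P, K_p = p_G p_F / (p_E).
Setting this equal to 0.0255 bar and taking the physical root (0 < X < 1) gives X = 0.223.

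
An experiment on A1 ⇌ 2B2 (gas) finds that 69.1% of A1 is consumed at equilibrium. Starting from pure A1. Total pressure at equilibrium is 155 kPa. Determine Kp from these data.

Kp = 567 kPa

Take 1 mol A1 as basis and let X be its fractional conversion, so ξ = X.
Moles: n_A1 = 1 − X; n_B2 = 2X.
Summing: n_T = 1 + X.
At X = 0.691: n_A1 = 0.309, n_B2 = 1.38, n_T = 1.69.
p_i = (n_i/n_T)·P. Kp = p_B2^2 / (p_A1) = 567 kPa.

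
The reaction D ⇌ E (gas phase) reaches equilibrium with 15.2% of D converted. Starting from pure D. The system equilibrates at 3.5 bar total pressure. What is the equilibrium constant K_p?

Let X = conversion of D (basis 1 mol D); extent of reaction ξ = X.
Moles: n_D = 1 − X; n_E = X.
n_T stays at 1 (no change in mole number).
At X = 0.152: n_D = 0.848, n_E = 0.152, n_T = 1.
p_i = (n_i/n_T)·P. K_p = p_E / (p_D) = 0.179.

K_p = 0.179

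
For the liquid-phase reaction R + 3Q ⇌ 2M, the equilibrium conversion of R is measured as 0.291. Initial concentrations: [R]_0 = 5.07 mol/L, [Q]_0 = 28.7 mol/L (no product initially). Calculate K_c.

Let X = conversion of R.
Concentrations: [R] = 5.07 − 5.07X; [Q] = 28.7 − 15.2X; [M] = 10.1X.
At X = 0.291: [R] = 3.59, [Q] = 24.3, [M] = 2.95.
K_c = [M]^2 / ([R] [Q]^3) = 0.000169 (mol/L)^-2.

K_c = 0.000169 (mol/L)^-2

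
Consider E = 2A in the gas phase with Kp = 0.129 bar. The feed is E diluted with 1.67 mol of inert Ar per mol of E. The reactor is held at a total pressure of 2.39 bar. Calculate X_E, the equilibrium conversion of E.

Take 1 mol E as basis and let X be its fractional conversion, so ξ = X.
Species balance: n_E = 1 − X; n_A = 2X; n_I = 1.67 (inert).
Total moles n_T = 2.67 + X.
Mole fractions y_i = n_i/n_T; Kp = p_A^2 / (p_E) with p_i = y_i·P.
Setting this equal to 0.129 bar and taking the physical root (0 < X < 1) gives X = 0.178.

X = 0.178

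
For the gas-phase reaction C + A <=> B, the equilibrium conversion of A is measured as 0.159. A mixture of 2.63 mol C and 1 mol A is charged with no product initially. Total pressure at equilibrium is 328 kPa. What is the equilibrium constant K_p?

Basis: 1 mol A initially; let X = conversion of A. Extent ξ = X.
Species balance: n_C = 2.63 − X; n_A = 1 − X; n_B = X.
Total moles n_T = 3.63 − X.
At X = 0.159: n_C = 2.47, n_A = 0.841, n_B = 0.159, n_T = 3.47.
p_i = (n_i/n_T)·P. K_p = p_B / (p_C p_A) = 0.00081 kPa^-1.

K_p = 0.00081 kPa^-1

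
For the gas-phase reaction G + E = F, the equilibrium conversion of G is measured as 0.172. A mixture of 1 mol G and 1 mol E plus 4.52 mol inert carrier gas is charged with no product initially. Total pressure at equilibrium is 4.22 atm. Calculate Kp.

Kp = 0.377 atm^-1

Take 1 mol G as basis and let X be its fractional conversion, so ξ = X.
At extent ξ: n_G = 1 − X; n_E = 1 − X; n_F = X; n_I = 4.52 (inert).
n_T = Σnᵢ = 6.52 − X.
At X = 0.172: n_G = 0.828, n_E = 0.828, n_F = 0.172, n_T = 6.35.
p_i = (n_i/n_T)·P. Kp = p_F / (p_G p_E) = 0.377 atm^-1.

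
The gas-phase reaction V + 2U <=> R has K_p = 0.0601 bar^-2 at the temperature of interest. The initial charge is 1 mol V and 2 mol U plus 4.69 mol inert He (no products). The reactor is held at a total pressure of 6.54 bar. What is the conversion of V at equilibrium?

Take 1 mol V as basis and let X be its fractional conversion, so ξ = X.
Moles: n_V = 1 − X; n_U = 2 − 2X; n_R = X; n_I = 4.69 (inert).
Total moles n_T = 7.69 − 2X.
Mole fractions y_i = n_i/n_T; K_p = p_R / (p_V p_U^2) with p_i = y_i·P.
Setting this equal to 0.0601 bar^-2 and taking the physical root (0 < X < 1) gives X = 0.125.

X = 0.125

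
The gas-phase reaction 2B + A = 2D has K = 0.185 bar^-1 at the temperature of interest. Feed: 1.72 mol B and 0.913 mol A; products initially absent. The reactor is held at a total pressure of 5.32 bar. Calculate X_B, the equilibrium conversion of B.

X = 0.338

Take 1.72 mol B as basis and let X be its fractional conversion, so ξ = 0.86X.
Mole table: n_B = 1.72 − 1.72X; n_A = 0.913 − 0.86X; n_D = 1.72X.
Summing: n_T = 2.63 − 0.86X.
With p_i = (n_i/n_T)P, K = p_D^2 / (p_B^2 p_A).
Equating to 0.185 bar^-1 and solving on 0 < X < 1: X = 0.338.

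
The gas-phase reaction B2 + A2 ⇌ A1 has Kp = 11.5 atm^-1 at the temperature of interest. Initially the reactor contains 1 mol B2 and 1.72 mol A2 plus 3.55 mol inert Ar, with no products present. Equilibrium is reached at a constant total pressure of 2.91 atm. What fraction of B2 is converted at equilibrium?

X = 0.844

Take 1 mol B2 as basis and let X be its fractional conversion, so ξ = X.
At extent ξ: n_B2 = 1 − X; n_A2 = 1.72 − X; n_A1 = X; n_I = 3.55 (inert).
Total moles n_T = 6.27 − X.
y_i = n_i/n_T, p_i = y_i·P. Kp = p_A1 / (p_B2 p_A2).
Equating to 11.5 atm^-1 and solving on 0 < X < 1: X = 0.844.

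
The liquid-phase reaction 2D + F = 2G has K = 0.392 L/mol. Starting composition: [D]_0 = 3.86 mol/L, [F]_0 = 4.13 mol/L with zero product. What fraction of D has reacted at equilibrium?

X = 0.525

Let X = conversion of D; extent ξ = 3.86X/2 mol/L.
Concentrations: [D] = 3.86 − 3.86X; [F] = 4.13 − 1.93X; [G] = 3.86X.
K = [G]^2 / ([D]^2 [F]).
Equating to 0.392 L/mol: the physical root is X = 0.525.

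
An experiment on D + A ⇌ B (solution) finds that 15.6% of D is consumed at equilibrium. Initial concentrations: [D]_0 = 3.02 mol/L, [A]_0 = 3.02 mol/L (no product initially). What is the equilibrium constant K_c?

Let X = conversion of D.
Concentrations: [D] = 3.02 − 3.02X; [A] = 3.02 − 3.02X; [B] = 3.02X.
At X = 0.156: [D] = 2.55, [A] = 2.55, [B] = 0.471.
K_c = [B] / ([D] [A]) = 0.0725 L/mol.

K_c = 0.0725 L/mol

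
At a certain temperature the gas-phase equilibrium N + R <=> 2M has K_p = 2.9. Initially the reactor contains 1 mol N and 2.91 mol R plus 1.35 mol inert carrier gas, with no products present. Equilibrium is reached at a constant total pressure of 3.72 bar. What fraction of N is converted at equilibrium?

Take 1 mol N as basis and let X be its fractional conversion, so ξ = X.
Mole table: n_N = 1 − X; n_R = 2.91 − X; n_M = 2X; n_I = 1.35 (inert).
Since Δν = 0, n_T = 5.26 throughout.
Mole fractions y_i = n_i/n_T; K_p = p_M^2 / (p_N p_R) with p_i = y_i·P.
Setting this equal to 2.9 and taking the physical root (0 < X < 1) gives X = 0.697.

X = 0.697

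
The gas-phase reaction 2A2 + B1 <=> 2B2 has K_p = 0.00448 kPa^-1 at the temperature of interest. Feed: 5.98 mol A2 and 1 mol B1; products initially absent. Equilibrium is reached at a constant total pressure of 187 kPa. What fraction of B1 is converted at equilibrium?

Take 1 mol B1 as basis and let X be its fractional conversion, so ξ = X.
Species balance: n_A2 = 5.98 − 2X; n_B1 = 1 − X; n_B2 = 2X.
Total moles n_T = 6.98 − X.
With p_i = (n_i/n_T)P, K_p = p_B2^2 / (p_A2^2 p_B1).
This yields a degree-3 equation in X; solving on (0,1), X = 0.572.

X = 0.572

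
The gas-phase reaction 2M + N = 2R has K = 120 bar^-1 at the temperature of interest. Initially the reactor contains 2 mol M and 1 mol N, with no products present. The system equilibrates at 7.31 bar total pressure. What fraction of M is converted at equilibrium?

X = 0.877

Basis: 2 mol M initially; let X = conversion of M. Extent ξ = X.
Mole table: n_M = 2 − 2X; n_N = 1 − X; n_R = 2X.
Total moles n_T = 3 − X.
With p_i = (n_i/n_T)P, K = p_R^2 / (p_M^2 p_N).
Setting this equal to 120 bar^-1 and taking the physical root (0 < X < 1) gives X = 0.877.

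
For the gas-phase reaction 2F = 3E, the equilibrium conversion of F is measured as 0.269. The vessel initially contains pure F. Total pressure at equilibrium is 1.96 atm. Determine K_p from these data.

Take 1 mol F as basis and let X be its fractional conversion, so ξ = 0.5X.
Mole table: n_F = 1 − X; n_E = 1.5X.
Summing: n_T = 1 + 0.5X.
At X = 0.269: n_F = 0.731, n_E = 0.404, n_T = 1.13.
p_i = (n_i/n_T)·P. K_p = p_E^3 / (p_F^2) = 0.212 atm.

K_p = 0.212 atm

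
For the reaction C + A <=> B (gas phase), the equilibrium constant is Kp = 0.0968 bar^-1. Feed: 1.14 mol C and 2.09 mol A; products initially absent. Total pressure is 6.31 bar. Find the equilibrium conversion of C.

Basis: 1.14 mol C initially; let X = conversion of C. Extent ξ = 1.14X.
Moles: n_C = 1.14 − 1.14X; n_A = 2.09 − 1.14X; n_B = 1.14X.
Total moles n_T = 3.23 − 1.14X.
With p_i = (n_i/n_T)P, Kp = p_B / (p_C p_A).
This yields a degree-2 equation in X; solving on (0,1), X = 0.271.

X = 0.271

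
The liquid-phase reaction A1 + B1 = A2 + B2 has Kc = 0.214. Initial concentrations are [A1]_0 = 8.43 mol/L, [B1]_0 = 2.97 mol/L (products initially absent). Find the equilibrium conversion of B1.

X = 0.500

Let X = conversion of B1; extent ξ = 2.97·X mol/L.
Concentrations: [A1] = 8.43 − 2.97X; [B1] = 2.97 − 2.97X; [A2] = 2.97X; [B2] = 2.97X.
Kc = [A2] [B2] / ([A1] [B1]).
Solving Kc = 0.214 for X ∈ (0,1): X = 0.500.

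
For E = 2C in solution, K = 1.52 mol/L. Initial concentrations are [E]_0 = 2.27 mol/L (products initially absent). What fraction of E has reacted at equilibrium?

Let X = conversion of E; extent ξ = 2.27·X mol/L.
Concentrations: [E] = 2.27 − 2.27X; [C] = 4.54X.
K = [C]^2 / ([E]).
Setting equal to 1.52 and solving for X on (0,1) gives X = 0.334.

X = 0.334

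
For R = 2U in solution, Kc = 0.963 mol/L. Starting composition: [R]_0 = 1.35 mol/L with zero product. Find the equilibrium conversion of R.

Let X = conversion of R; extent ξ = 1.35·X mol/L.
Concentrations: [R] = 1.35 − 1.35X; [U] = 2.7X.
Kc = [U]^2 / ([R]).
Setting equal to 0.963 and solving for X on (0,1) gives X = 0.342.

X = 0.342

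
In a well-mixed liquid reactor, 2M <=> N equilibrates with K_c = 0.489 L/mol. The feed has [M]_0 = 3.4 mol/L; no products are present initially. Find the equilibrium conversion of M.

X = 0.582

Let X = conversion of M; extent ξ = 3.4X/2 mol/L.
Concentrations: [M] = 3.4 − 3.4X; [N] = 1.7X.
K_c = [N] / ([M]^2).
Setting equal to 0.489 and solving for X on (0,1) gives X = 0.582.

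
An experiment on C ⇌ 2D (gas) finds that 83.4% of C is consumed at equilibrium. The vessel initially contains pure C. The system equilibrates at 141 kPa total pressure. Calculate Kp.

Kp = 1.29e+03 kPa

Basis: 1 mol C initially; let X = conversion of C. Extent ξ = X.
At extent ξ: n_C = 1 − X; n_D = 2X.
Total moles n_T = 1 + X.
At X = 0.834: n_C = 0.166, n_D = 1.67, n_T = 1.83.
p_i = (n_i/n_T)·P. Kp = p_D^2 / (p_C) = 1.29e+03 kPa.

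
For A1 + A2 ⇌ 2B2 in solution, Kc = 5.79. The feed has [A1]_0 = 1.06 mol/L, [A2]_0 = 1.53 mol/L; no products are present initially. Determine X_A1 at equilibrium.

X = 0.643

Let X = conversion of A1; extent ξ = 1.06·X mol/L.
Concentrations: [A1] = 1.06 − 1.06X; [A2] = 1.53 − 1.06X; [B2] = 2.12X.
Kc = [B2]^2 / ([A1] [A2]).
Setting equal to 5.79 and solving for X on (0,1) gives X = 0.643.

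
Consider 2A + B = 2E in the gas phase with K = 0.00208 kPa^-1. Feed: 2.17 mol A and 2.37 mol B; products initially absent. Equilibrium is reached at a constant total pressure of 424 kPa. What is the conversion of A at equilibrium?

Let X = conversion of A (basis 2.17 mol A); extent of reaction ξ = 1.08X.
Species balance: n_A = 2.17 − 2.17X; n_B = 2.37 − 1.08X; n_E = 2.17X.
n_T = Σnᵢ = 4.54 − 1.08X.
With p_i = (n_i/n_T)P, K = p_E^2 / (p_A^2 p_B).
Substituting and setting equal to 0.00208 kPa^-1 gives a polynomial in X; the root in (0,1) is X = 0.392.

X = 0.392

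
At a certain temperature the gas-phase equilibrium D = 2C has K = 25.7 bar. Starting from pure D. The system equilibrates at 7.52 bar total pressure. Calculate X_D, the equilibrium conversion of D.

Basis: 1 mol D initially; let X = conversion of D. Extent ξ = X.
Species balance: n_D = 1 − X; n_C = 2X.
n_T = Σnᵢ = 1 + X.
y_i = n_i/n_T, p_i = y_i·P. K = p_C^2 / (p_D).
This yields a degree-2 equation in X; solving on (0,1), X = 0.679.

X = 0.679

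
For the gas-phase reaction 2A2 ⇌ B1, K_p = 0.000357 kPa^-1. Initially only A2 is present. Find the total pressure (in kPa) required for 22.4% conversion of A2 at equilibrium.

P = 463 kPa

Basis: 1 mol A2 initially; let X = conversion of A2. Extent ξ = 0.5X.
At extent ξ: n_A2 = 1 − X; n_B1 = 0.5X.
n_T = Σnᵢ = 1 − 0.5X.
K_p = p_B1 / (p_A2^2) with p_i = (n_i/n_T)·P.
At X = 0.224: the mole-fraction product g(X) = Π y_i^ν_i = 0.1652. Since K_p = g(X)·P^{-1}, P = (g/K_p)^(1/1) = (0.1652/0.000357)^(1/1) = 463 kPa.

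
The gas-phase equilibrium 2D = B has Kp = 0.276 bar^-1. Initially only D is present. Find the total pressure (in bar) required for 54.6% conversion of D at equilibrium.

Let X = conversion of D (basis 1 mol D); extent of reaction ξ = 0.5X.
At extent ξ: n_D = 1 − X; n_B = 0.5X.
Summing: n_T = 1 − 0.5X.
Kp = p_B / (p_D^2) with p_i = (n_i/n_T)·P.
At X = 0.546: the mole-fraction product g(X) = Π y_i^ν_i = 0.9629. Since Kp = g(X)·P^{-1}, P = (g/Kp)^(1/1) = (0.9629/0.276)^(1/1) = 3.49 bar.

P = 3.49 bar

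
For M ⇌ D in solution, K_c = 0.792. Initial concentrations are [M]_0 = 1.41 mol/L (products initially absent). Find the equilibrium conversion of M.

X = 0.442

Let X = conversion of M; extent ξ = 1.41·X mol/L.
Concentrations: [M] = 1.41 − 1.41X; [D] = 1.41X.
K_c = [D] / ([M]).
Setting equal to 0.792 and solving for X on (0,1) gives X = 0.442.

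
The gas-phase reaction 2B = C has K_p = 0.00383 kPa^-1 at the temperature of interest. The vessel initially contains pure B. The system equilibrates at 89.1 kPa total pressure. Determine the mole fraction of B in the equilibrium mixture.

y_B = 0.788

Basis: 1 mol B initially; let X = conversion of B. Extent ξ = 0.5X.
Species balance: n_B = 1 − X; n_C = 0.5X.
Total moles n_T = 1 − 0.5X.
With p_i = (n_i/n_T)P, K_p = p_C / (p_B^2).
Setting this equal to 0.00383 kPa^-1 and taking the physical root (0 < X < 1) gives X = 0.350.
Then n_B = 0.65, n_T = 0.825, so y_B = 0.788.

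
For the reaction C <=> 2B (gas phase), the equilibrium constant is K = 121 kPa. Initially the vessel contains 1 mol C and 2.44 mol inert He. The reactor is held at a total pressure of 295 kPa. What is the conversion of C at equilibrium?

X = 0.463

Take 1 mol C as basis and let X be its fractional conversion, so ξ = X.
Moles: n_C = 1 − X; n_B = 2X; n_I = 2.44 (inert).
Total moles n_T = 3.44 + X.
y_i = n_i/n_T, p_i = y_i·P. K = p_B^2 / (p_C).
Equating to 121 kPa and solving on 0 < X < 1: X = 0.463.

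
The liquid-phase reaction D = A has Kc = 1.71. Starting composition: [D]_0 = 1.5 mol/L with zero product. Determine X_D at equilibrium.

X = 0.631

Let X = conversion of D; extent ξ = 1.5·X mol/L.
Concentrations: [D] = 1.5 − 1.5X; [A] = 1.5X.
Kc = [A] / ([D]).
This equals 1.71 at X = 0.631 (the root in 0 < X < 1).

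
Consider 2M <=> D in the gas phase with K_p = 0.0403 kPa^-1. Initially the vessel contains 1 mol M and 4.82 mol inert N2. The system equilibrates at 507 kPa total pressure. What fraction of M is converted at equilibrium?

X = 0.695

Let X = conversion of M (basis 1 mol M); extent of reaction ξ = 0.5X.
Mole table: n_M = 1 − X; n_D = 0.5X; n_I = 4.82 (inert).
Total moles n_T = 5.82 − 0.5X.
y_i = n_i/n_T, p_i = y_i·P. K_p = p_D / (p_M^2).
This yields a degree-2 equation in X; solving on (0,1), X = 0.695.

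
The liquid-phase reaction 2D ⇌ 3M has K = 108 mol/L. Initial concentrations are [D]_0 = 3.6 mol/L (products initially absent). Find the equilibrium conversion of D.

Let X = conversion of D; extent ξ = 3.6X/2 mol/L.
Concentrations: [D] = 3.6 − 3.6X; [M] = 5.4X.
K = [M]^3 / ([D]^2).
Setting equal to 108 and solving for X on (0,1) gives X = 0.772.

X = 0.772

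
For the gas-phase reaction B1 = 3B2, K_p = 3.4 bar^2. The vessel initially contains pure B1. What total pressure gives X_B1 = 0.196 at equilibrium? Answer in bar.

P = 5.1 bar

Take 1 mol B1 as basis and let X be its fractional conversion, so ξ = X.
At extent ξ: n_B1 = 1 − X; n_B2 = 3X.
Total moles n_T = 1 + 2X.
K_p = p_B2^3 / (p_B1) with p_i = (n_i/n_T)·P.
At X = 0.196: the mole-fraction product g(X) = Π y_i^ν_i = 0.1305. Since K_p = g(X)·P^{2}, P = (K_p/g)^(1/2) = (3.4/0.1305)^(1/2) = 5.1 bar.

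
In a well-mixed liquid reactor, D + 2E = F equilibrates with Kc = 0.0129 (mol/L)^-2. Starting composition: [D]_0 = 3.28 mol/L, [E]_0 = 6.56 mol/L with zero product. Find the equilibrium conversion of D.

Let X = conversion of D; extent ξ = 3.28·X mol/L.
Concentrations: [D] = 3.28 − 3.28X; [E] = 6.56 − 6.56X; [F] = 3.28X.
Kc = [F] / ([D] [E]^2).
Equating to 0.0129 (mol/L)^-2: the physical root is X = 0.242.

X = 0.242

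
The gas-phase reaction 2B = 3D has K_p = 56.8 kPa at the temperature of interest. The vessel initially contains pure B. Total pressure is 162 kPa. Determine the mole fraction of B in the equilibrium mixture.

Let X = conversion of B (basis 1 mol B); extent of reaction ξ = 0.5X.
Mole table: n_B = 1 − X; n_D = 1.5X.
Total moles n_T = 1 + 0.5X.
Mole fractions y_i = n_i/n_T; K_p = p_D^3 / (p_B^2) with p_i = y_i·P.
Substituting and setting equal to 56.8 kPa gives a polynomial in X; the root in (0,1) is X = 0.367.
Then n_B = 0.633, n_T = 1.18, so y_B = 0.535.

y_B = 0.535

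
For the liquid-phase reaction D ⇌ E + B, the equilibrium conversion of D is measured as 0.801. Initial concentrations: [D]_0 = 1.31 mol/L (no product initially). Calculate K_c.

K_c = 4.22 mol/L

Let X = conversion of D.
Concentrations: [D] = 1.31 − 1.31X; [E] = 1.31X; [B] = 1.31X.
At X = 0.801: [D] = 0.261, [E] = 1.05, [B] = 1.05.
K_c = [E] [B] / ([D]) = 4.22 mol/L.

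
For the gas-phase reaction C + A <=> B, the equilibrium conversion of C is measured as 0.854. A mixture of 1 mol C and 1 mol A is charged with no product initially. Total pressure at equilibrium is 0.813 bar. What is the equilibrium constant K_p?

K_p = 56.5 bar^-1

Let X = conversion of C (basis 1 mol C); extent of reaction ξ = X.
Mole table: n_C = 1 − X; n_A = 1 − X; n_B = X.
Total moles n_T = 2 − X.
At X = 0.854: n_C = 0.146, n_A = 0.146, n_B = 0.854, n_T = 1.15.
p_i = (n_i/n_T)·P. K_p = p_B / (p_C p_A) = 56.5 bar^-1.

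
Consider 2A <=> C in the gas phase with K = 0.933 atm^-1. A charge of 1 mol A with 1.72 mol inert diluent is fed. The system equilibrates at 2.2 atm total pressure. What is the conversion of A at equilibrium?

X = 0.468

Let X = conversion of A (basis 1 mol A); extent of reaction ξ = 0.5X.
Mole table: n_A = 1 − X; n_C = 0.5X; n_I = 1.72 (inert).
Total moles n_T = 2.72 − 0.5X.
y_i = n_i/n_T, p_i = y_i·P. K = p_C / (p_A^2).
This yields a degree-2 equation in X; solving on (0,1), X = 0.468.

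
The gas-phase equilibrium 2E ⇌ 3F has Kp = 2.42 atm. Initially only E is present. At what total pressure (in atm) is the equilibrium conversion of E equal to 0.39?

P = 5.37 atm

Let X = conversion of E (basis 1 mol E); extent of reaction ξ = 0.5X.
At extent ξ: n_E = 1 − X; n_F = 1.5X.
Total moles n_T = 1 + 0.5X.
Kp = p_F^3 / (p_E^2) with p_i = (n_i/n_T)·P.
At X = 0.39: the mole-fraction product g(X) = Π y_i^ν_i = 0.4502. Since Kp = g(X)·P^{1}, P = (Kp/g)^(1/1) = (2.42/0.4502)^(1/1) = 5.37 atm.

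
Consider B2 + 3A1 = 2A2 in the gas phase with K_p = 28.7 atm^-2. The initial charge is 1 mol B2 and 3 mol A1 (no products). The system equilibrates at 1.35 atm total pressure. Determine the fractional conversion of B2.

Take 1 mol B2 as basis and let X be its fractional conversion, so ξ = X.
Moles: n_B2 = 1 − X; n_A1 = 3 − 3X; n_A2 = 2X.
n_T = Σnᵢ = 4 − 2X.
Mole fractions y_i = n_i/n_T; K_p = p_A2^2 / (p_B2 p_A1^3) with p_i = y_i·P.
Substituting and setting equal to 28.7 atm^-2 gives a polynomial in X; the root in (0,1) is X = 0.690.

X = 0.690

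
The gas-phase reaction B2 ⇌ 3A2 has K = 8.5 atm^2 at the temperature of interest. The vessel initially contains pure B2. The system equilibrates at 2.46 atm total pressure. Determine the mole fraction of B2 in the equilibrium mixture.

y_B2 = 0.273

Basis: 1 mol B2 initially; let X = conversion of B2. Extent ξ = X.
Moles: n_B2 = 1 − X; n_A2 = 3X.
Summing: n_T = 1 + 2X.
y_i = n_i/n_T, p_i = y_i·P. K = p_A2^3 / (p_B2).
This yields a degree-3 equation in X; solving on (0,1), X = 0.470.
Then n_B2 = 0.53, n_T = 1.94, so y_B2 = 0.273.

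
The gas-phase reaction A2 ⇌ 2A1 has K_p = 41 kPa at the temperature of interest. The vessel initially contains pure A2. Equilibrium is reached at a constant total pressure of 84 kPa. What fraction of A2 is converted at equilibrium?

Let X = conversion of A2 (basis 1 mol A2); extent of reaction ξ = X.
Species balance: n_A2 = 1 − X; n_A1 = 2X.
n_T = Σnᵢ = 1 + X.
y_i = n_i/n_T, p_i = y_i·P. K_p = p_A1^2 / (p_A2).
This yields a degree-2 equation in X; solving on (0,1), X = 0.330.

X = 0.330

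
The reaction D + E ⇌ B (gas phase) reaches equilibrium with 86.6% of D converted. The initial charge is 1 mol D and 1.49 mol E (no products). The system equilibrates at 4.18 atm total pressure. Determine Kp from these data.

Let X = conversion of D (basis 1 mol D); extent of reaction ξ = X.
Mole table: n_D = 1 − X; n_E = 1.49 − X; n_B = X.
n_T = Σnᵢ = 2.49 − X.
At X = 0.866: n_D = 0.134, n_E = 0.624, n_B = 0.866, n_T = 1.62.
p_i = (n_i/n_T)·P. Kp = p_B / (p_D p_E) = 4.02 atm^-1.

Kp = 4.02 atm^-1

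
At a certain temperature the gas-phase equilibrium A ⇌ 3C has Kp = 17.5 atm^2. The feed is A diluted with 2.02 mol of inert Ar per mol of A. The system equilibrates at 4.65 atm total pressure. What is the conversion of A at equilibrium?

X = 0.598

Let X = conversion of A (basis 1 mol A); extent of reaction ξ = X.
Moles: n_A = 1 − X; n_C = 3X; n_I = 2.02 (inert).
Total moles n_T = 3.02 + 2X.
Mole fractions y_i = n_i/n_T; Kp = p_C^3 / (p_A) with p_i = y_i·P.
Substituting and setting equal to 17.5 atm^2 gives a polynomial in X; the root in (0,1) is X = 0.598.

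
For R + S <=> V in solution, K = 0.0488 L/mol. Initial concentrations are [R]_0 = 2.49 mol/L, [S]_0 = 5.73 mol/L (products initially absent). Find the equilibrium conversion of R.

X = 0.203

Let X = conversion of R; extent ξ = 2.49·X mol/L.
Concentrations: [R] = 2.49 − 2.49X; [S] = 5.73 − 2.49X; [V] = 2.49X.
K = [V] / ([R] [S]).
Setting equal to 0.0488 and solving for X on (0,1) gives X = 0.203.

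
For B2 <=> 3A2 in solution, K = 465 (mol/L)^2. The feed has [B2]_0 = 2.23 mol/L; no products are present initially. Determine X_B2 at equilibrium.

X = 0.833

Let X = conversion of B2; extent ξ = 2.23·X mol/L.
Concentrations: [B2] = 2.23 − 2.23X; [A2] = 6.69X.
K = [A2]^3 / ([B2]).
Solving K = 465 for X ∈ (0,1): X = 0.833.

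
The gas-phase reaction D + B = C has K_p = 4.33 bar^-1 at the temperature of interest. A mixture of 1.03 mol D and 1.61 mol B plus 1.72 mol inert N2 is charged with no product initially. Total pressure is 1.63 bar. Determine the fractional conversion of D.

Let X = conversion of D (basis 1.03 mol D); extent of reaction ξ = 1.03X.
At extent ξ: n_D = 1.03 − 1.03X; n_B = 1.61 − 1.03X; n_C = 1.03X; n_I = 1.72 (inert).
Summing: n_T = 4.36 − 1.03X.
y_i = n_i/n_T, p_i = y_i·P. K_p = p_C / (p_D p_B).
Setting this equal to 4.33 bar^-1 and taking the physical root (0 < X < 1) gives X = 0.644.

X = 0.644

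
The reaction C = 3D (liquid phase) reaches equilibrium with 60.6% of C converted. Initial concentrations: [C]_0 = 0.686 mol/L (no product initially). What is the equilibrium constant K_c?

Let X = conversion of C.
Concentrations: [C] = 0.686 − 0.686X; [D] = 2.06X.
At X = 0.606: [C] = 0.27, [D] = 1.25.
K_c = [D]^3 / ([C]) = 7.18 (mol/L)^2.

K_c = 7.18 (mol/L)^2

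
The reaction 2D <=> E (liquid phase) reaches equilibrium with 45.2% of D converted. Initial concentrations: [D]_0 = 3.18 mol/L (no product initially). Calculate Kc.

Kc = 0.237 L/mol

Let X = conversion of D.
Concentrations: [D] = 3.18 − 3.18X; [E] = 1.59X.
At X = 0.452: [D] = 1.74, [E] = 0.719.
Kc = [E] / ([D]^2) = 0.237 L/mol.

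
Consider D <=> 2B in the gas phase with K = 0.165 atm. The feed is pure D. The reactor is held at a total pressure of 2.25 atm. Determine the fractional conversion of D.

X = 0.134

Take 1 mol D as basis and let X be its fractional conversion, so ξ = X.
Mole table: n_D = 1 − X; n_B = 2X.
Total moles n_T = 1 + X.
Mole fractions y_i = n_i/n_T; K = p_B^2 / (p_D) with p_i = y_i·P.
Setting this equal to 0.165 atm and taking the physical root (0 < X < 1) gives X = 0.134.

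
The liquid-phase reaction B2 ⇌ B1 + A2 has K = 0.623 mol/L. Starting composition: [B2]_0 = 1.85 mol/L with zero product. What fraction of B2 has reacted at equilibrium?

Let X = conversion of B2; extent ξ = 1.85·X mol/L.
Concentrations: [B2] = 1.85 − 1.85X; [B1] = 1.85X; [A2] = 1.85X.
K = [B1] [A2] / ([B2]).
This equals 0.623 at X = 0.436 (the root in 0 < X < 1).

X = 0.436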